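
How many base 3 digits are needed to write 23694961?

16

23694961 in base 3 is 1122120211101011, which has 16 digits.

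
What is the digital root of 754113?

7+5+4+1+1+3 = 21
2+1 = 3

3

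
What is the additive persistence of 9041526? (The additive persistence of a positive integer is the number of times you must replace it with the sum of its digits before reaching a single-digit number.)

9041526 → 27 → 9 (2 steps)

2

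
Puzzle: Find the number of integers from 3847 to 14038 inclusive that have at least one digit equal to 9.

The integers in [3847, 14038] that have at least one digit equal to 9: 3849, 3859, 3869, 3879, 3889, 3890, …, 14019, 14029.
3557 qualify.

3557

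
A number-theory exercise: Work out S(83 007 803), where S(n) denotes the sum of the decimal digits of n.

29

8+3+0+0+7+8+0+3 = 29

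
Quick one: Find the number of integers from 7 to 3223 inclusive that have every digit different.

The integers in [7, 3223] that have every digit different: 7, 8, 9, 10, 12, 13, …, 3218, 3219.
1866 qualify.

1866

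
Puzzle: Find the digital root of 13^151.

4

The digital root of n equals n mod 9 (or 9 when 9 | n), so we need 13^151 mod 9.
13^151 ≡ 4 (mod 9), so the digital root is 4.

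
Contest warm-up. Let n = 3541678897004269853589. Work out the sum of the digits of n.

117

3+5+4+1+6+7+8+8+9+7+0+0+4+2+6+9+8+5+3+5+8+9 = 117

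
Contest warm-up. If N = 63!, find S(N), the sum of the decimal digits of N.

63! = 1982608315404440064116146708361898137544773690227268628106279599612729753600000000000000
Sum of its 88 digits: 333.

333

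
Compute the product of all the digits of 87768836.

2709504

8×7×7×6×8×8×3×6 = 2709504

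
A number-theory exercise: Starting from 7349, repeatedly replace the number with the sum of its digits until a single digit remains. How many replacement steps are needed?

7349 → 23 → 5 (2 steps)

2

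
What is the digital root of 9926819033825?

2

9+9+2+6+8+1+9+0+3+3+8+2+5 = 65
6+5 = 11
1+1 = 2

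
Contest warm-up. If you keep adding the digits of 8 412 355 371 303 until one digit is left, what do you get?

9

8+4+1+2+3+5+5+3+7+1+3+0+3 = 45
4+5 = 9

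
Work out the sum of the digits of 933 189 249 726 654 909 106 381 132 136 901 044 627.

9+3+3+1+8+9+2+4+9+7+2+6+6+5+4+9+0+9+1+0+6+3+8+1+1+3+2+1+3+6+9+0+1+0+4+4+6+2+7 = 164

164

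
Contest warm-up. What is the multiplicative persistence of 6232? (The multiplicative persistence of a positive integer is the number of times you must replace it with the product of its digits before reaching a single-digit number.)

6232 → 72 → 14 → 4 (3 steps)

3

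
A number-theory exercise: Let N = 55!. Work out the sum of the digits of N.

55! = 12696403353658275925965100847566516959580321051449436762275840000000000000
Sum of its 74 digits: 279.

279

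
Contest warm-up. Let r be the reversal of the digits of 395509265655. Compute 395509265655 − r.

-161053639938

Reverse of 395509265655 is 556562905593.
395509265655 − 556562905593 = -161053639938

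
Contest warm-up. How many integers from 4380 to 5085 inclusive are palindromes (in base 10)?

7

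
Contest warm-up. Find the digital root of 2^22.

The digital root of n equals n mod 9 (or 9 when 9 | n), so we need 2^22 mod 9.
2^22 ≡ 7 (mod 9), so the digital root is 7.

7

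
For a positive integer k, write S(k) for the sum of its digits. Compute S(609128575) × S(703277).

1118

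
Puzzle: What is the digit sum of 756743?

7+5+6+7+4+3 = 32

32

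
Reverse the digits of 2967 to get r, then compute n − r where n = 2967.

Reverse of 2967 is 7692.
2967 − 7692 = -4725

-4725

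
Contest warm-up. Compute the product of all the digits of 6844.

768

6×8×4×4 = 768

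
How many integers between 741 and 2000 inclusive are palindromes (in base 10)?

36

The integers in [741, 2000] that are palindromes (in base 10): 747, 757, 767, 777, 787, 797, …, 1881, 1991.
36 qualify.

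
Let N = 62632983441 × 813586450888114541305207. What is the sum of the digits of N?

62632983441 × 813586450888114541305207 = 50957346706297237809280340558077287
Sum of its 35 digits: 165.

165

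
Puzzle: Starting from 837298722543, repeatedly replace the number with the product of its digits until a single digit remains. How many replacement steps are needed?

2

837298722543 → 40642560 → 0 (2 steps)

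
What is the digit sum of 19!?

19! = 121645100408832000
Sum of its 18 digits: 45.

45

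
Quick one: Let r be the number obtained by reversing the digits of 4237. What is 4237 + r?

Reverse of 4237 is 7324.
4237 + 7324 = 11561

11561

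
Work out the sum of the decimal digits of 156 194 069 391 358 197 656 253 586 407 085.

1+5+6+1+9+4+0+6+9+3+9+1+3+5+8+1+9+7+6+5+6+2+5+3+5+8+6+4+0+7+0+8+5 = 157

157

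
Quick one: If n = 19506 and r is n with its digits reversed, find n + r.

80097

Reverse of 19506 is 60591.
19506 + 60591 = 80097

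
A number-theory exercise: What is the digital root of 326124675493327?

3+2+6+1+2+4+6+7+5+4+9+3+3+2+7 = 64
6+4 = 10
1+0 = 1

1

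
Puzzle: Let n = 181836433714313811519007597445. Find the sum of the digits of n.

122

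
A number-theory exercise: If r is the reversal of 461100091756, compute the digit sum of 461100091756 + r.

Reversal of 461100091756 is 657190001164; 461100091756 + 657190001164 = 1118290092920.
Digit sum of 1118290092920: 1+1+1+8+2+9+0+0+9+2+9+2+0 = 44.

44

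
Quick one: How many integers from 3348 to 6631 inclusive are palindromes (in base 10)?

The integers in [3348, 6631] that are palindromes (in base 10): 3443, 3553, 3663, 3773, 3883, 3993, …, 6446, 6556.
32 qualify.

32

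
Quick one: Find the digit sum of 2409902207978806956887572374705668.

176

2+4+0+9+9+0+2+2+0+7+9+7+8+8+0+6+9+5+6+8+8+7+5+7+2+3+7+4+7+0+5+6+6+8 = 176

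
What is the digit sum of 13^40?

13^40 = 361188648084531445929920877641340156544317601
Sum of its 45 digits: 193.

193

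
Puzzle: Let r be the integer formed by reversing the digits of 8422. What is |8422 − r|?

6174

Reverse of 8422 is 2248.
|8422 − 2248| = 6174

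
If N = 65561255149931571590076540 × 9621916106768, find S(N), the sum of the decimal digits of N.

186

65561255149931571590076540 × 9621916106768 = 630824896907053077435596936979932022720
Sum of its 39 digits: 186.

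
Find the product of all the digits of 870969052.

0

8×7×0×9×6×9×0×5×2 = 0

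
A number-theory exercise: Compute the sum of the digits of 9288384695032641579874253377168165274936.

203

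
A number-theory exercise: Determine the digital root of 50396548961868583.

4

5+0+3+9+6+5+4+8+9+6+1+8+6+8+5+8+3 = 94
9+4 = 13
1+3 = 4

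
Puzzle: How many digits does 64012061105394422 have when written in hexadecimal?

64012061105394422 in base 16 is E36AA1638712F6, which has 14 digits.

14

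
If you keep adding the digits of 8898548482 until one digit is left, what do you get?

1

8+8+9+8+5+4+8+4+8+2 = 64
6+4 = 10
1+0 = 1
(Equivalently, 8898548482 mod 9 = 1.)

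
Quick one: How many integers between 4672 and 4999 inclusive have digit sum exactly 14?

The integers in [4672, 4999] that have digit sum exactly 14: 4703, 4712, 4721, 4730, 4802, 4811, 4820, 4901, 4910.
9 qualify.

9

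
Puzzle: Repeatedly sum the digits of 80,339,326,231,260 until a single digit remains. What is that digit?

3

8+0+3+3+9+3+2+6+2+3+1+2+6+0 = 48
4+8 = 12
1+2 = 3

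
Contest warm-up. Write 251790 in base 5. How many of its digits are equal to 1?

2

251790 in base 5 is 31024130.
The digit 1 appears 2 times.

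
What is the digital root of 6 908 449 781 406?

6+9+0+8+4+4+9+7+8+1+4+0+6 = 66
6+6 = 12
1+2 = 3

3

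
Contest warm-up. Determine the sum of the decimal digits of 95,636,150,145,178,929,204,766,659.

126

9+5+6+3+6+1+5+0+1+4+5+1+7+8+9+2+9+2+0+4+7+6+6+6+5+9 = 126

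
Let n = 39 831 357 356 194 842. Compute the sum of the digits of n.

3+9+8+3+1+3+5+7+3+5+6+1+9+4+8+4+2 = 81

81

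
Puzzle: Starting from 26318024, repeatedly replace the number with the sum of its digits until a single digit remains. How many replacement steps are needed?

2

26318024 → 26 → 8 (2 steps)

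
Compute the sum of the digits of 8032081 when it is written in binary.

8032081 in base 2 is 11110101000111101010001.
Digit sum: 1+1+1+1+0+1+0+1+0+0+0+1+1+1+1+0+1+0+1+0+0+0+1 = 13.

13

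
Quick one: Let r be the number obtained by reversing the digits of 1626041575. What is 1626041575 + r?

Reverse of 1626041575 is 5751406261.
1626041575 + 5751406261 = 7377447836

7377447836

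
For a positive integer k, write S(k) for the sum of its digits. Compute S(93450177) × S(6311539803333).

1728

S(93450177) = 9+3+4+5+0+1+7+7 = 36.
S(6311539803333) = 6+3+1+1+5+3+9+8+0+3+3+3+3 = 48.
36 · 48 = 1728.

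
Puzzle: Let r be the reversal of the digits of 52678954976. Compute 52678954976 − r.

Reverse of 52678954976 is 67945987625.
52678954976 − 67945987625 = -15267032649

-15267032649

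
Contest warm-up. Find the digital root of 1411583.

1+4+1+1+5+8+3 = 23
2+3 = 5

5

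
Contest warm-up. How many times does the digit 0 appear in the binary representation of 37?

3

37 in base 2 is 100101.
The digit 0 appears 3 times.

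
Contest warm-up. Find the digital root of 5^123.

The digital root of n equals n mod 9 (or 9 when 9 | n), so we need 5^123 mod 9.
5^123 ≡ 8 (mod 9), so the digital root is 8.

8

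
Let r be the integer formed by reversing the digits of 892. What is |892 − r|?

594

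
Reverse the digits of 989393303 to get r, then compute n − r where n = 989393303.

685999314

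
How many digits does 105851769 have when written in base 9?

9

105851769 in base 9 is 241154286, which has 9 digits.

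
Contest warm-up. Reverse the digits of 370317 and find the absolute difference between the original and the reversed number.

Reverse of 370317 is 713073.
|370317 − 713073| = 342756

342756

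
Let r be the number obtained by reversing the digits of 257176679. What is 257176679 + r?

1233848431

Reverse of 257176679 is 976671752.
257176679 + 976671752 = 1233848431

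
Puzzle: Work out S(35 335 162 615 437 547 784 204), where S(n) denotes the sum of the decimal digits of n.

3+5+3+3+5+1+6+2+6+1+5+4+3+7+5+4+7+7+8+4+2+0+4 = 95

95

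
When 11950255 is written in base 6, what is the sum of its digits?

11950255 in base 6 is 1104045131.
Digit sum: 1+1+0+4+0+4+5+1+3+1 = 20.

20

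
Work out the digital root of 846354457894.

8+4+6+3+5+4+4+5+7+8+9+4 = 67
6+7 = 13
1+3 = 4

4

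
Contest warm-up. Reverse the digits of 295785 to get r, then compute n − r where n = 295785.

-291807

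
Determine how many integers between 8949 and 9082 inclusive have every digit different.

The integers in [8949, 9082] that have every digit different: 8950, 8951, 8952, 8953, 8954, 8956, …, 9081, 9082.
72 qualify.

72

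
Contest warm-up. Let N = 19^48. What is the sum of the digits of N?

19^48 = 23997878253756106444997335735942416102218125380085922630082241
Sum of its 62 digits: 262.

262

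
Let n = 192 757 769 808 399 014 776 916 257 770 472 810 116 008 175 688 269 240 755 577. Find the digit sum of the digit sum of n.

12

First digit sum: 291.
2+9+1 = 12.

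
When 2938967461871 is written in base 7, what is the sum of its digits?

2938967461871 in base 7 is 422222232146120.
Digit sum: 4+2+2+2+2+2+2+3+2+1+4+6+1+2+0 = 35.

35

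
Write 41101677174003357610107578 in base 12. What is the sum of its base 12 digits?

41101677174003357610107578 in base 12 is 6254B973524147AB2B692762.
Digit sum: 6+2+5+4+11+9+7+3+5+2+4+1+4+7+10+11+2+11+6+9+2+7+6+2 = 136.

136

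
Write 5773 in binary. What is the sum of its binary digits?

7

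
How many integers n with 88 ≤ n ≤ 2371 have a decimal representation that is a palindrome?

106

The integers in [88, 2371] that have a decimal representation that is a palindrome: 88, 99, 101, 111, 121, 131, …, 2222, 2332.
106 qualify.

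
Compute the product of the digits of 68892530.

0

6×8×8×9×2×5×3×0 = 0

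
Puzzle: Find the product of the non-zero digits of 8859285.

230400

8×8×5×9×2×8×5 = 230400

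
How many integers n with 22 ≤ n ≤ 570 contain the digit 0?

The integers in [22, 570] that contain the digit 0: 30, 40, 50, 60, 70, 80, …, 560, 570.
100 qualify.

100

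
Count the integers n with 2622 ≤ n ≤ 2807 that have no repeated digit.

104

The integers in [2622, 2807] that have no repeated digit: 2630, 2631, 2634, 2635, 2637, 2638, …, 2806, 2807.
104 qualify.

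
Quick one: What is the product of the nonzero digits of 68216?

576

6×8×2×1×6 = 576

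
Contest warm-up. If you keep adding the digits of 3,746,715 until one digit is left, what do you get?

3+7+4+6+7+1+5 = 33
3+3 = 6

6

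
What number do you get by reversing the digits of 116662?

Reversing 116662 gives 266611.

266611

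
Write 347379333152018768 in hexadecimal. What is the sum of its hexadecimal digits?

98

347379333152018768 in base 16 is 4D223A9BAD69150.
Digit sum: 4+13+2+2+3+10+9+11+10+13+6+9+1+5+0 = 98.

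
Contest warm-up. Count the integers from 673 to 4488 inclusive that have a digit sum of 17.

287

The integers in [673, 4488] that have a digit sum of 17: 674, 683, 692, 719, 728, 737, …, 4472, 4481.
287 qualify.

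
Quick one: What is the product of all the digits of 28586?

2×8×5×8×6 = 3840

3840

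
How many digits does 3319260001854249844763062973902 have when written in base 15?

3319260001854249844763062973902 in base 15 is D229461BD86E685E9258727987, which has 26 digits.

26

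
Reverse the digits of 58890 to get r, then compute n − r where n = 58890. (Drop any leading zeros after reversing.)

Reverse of 58890 is 9885.
58890 − 9885 = 49005

49005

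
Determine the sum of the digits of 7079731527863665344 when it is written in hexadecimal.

69

7079731527863665344 in base 16 is 62404250877282C0.
Digit sum: 6+2+4+0+4+2+5+0+8+7+7+2+8+2+12+0 = 69.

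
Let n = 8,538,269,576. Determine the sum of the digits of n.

8+5+3+8+2+6+9+5+7+6 = 59

59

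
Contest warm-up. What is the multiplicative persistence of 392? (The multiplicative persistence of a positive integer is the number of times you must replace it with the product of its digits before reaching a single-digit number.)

392 → 54 → 20 → 0 (3 steps)

3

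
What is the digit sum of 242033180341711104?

45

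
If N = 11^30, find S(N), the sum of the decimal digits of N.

11^30 = 17449402268886407318558803753801
Sum of its 32 digits: 145.

145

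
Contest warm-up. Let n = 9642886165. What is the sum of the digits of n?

9+6+4+2+8+8+6+1+6+5 = 55

55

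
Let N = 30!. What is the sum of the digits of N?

117

30! = 265252859812191058636308480000000
Sum of its 33 digits: 117.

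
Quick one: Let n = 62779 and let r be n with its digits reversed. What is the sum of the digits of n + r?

Reversal of 62779 is 97726; 62779 + 97726 = 160505.
Digit sum of 160505: 1+6+0+5+0+5 = 17.

17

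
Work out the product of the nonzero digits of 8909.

8×9×9 = 648

648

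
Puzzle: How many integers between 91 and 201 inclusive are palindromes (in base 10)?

11

The integers in [91, 201] that are palindromes (in base 10): 99, 101, 111, 121, 131, 141, …, 181, 191.
11 qualify.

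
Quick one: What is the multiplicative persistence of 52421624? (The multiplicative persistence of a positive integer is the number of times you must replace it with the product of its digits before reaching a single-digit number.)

52421624 → 3840 → 0 (2 steps)

2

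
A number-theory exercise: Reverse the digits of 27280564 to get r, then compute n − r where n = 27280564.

-19227708

Reverse of 27280564 is 46508272.
27280564 − 46508272 = -19227708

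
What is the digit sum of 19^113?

559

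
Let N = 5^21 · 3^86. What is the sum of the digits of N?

252

5^21 · 3^86 = 51380461045769776390755014534212791419567584991455078125
Sum of its 56 digits: 252.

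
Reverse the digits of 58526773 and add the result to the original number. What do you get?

96289358

Reverse of 58526773 is 37762585.
58526773 + 37762585 = 96289358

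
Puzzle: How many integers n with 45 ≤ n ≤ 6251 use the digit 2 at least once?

2431

The integers in [45, 6251] that use the digit 2 at least once: 52, 62, 72, 82, 92, 102, …, 6250, 6251.
2431 qualify.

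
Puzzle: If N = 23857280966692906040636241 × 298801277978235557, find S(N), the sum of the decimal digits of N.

183

23857280966692906040636241 × 298801277978235557 = 7128586041933675326741456091890214849021237
Sum of its 43 digits: 183.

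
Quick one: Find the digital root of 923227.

7

9+2+3+2+2+7 = 25
2+5 = 7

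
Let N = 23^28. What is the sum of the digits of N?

202

23^28 = 134393854047545109686936775588697536481
Sum of its 39 digits: 202.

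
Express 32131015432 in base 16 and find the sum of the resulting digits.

52

32131015432 in base 16 is 77B286308.
Digit sum: 7+7+11+2+8+6+3+0+8 = 52.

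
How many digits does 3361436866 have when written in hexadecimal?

8

3361436866 in base 16 is C85B74C2, which has 8 digits.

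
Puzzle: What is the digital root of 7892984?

2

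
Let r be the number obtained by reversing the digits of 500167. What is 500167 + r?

1261172

Reverse of 500167 is 761005.
500167 + 761005 = 1261172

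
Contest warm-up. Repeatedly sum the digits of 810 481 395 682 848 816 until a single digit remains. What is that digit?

9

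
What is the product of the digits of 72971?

882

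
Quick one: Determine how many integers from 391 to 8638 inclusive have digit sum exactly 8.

135

The integers in [391, 8638] that have digit sum exactly 8: 404, 413, 422, 431, 440, 503, …, 7100, 8000.
135 qualify.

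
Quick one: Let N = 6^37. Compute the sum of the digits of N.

6^37 = 61886548790943213277031694336
Sum of its 29 digits: 135.

135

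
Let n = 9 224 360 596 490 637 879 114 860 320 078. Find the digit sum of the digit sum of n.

First digit sum: 139.
1+3+9 = 13.

13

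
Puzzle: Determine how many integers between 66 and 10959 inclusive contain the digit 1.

The integers in [66, 10959] that contain the digit 1: 71, 81, 91, 100, 101, 102, …, 10958, 10959.
4383 qualify.

4383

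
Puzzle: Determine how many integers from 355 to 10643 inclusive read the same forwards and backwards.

161

The integers in [355, 10643] that read the same forwards and backwards: 363, 373, 383, 393, 404, 414, …, 10501, 10601.
161 qualify.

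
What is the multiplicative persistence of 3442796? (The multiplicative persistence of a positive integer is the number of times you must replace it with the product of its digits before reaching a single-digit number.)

3

3442796 → 36288 → 2304 → 0 (3 steps)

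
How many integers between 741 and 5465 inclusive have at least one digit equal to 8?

The integers in [741, 5465] that have at least one digit equal to 8: 748, 758, 768, 778, 780, 781, …, 5448, 5458.
1300 qualify.

1300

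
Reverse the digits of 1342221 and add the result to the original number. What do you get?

2564652

Reverse of 1342221 is 1222431.
1342221 + 1222431 = 2564652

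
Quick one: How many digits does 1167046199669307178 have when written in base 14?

16

1167046199669307178 in base 14 is 770506D643627534, which has 16 digits.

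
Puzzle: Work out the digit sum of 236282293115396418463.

88

2+3+6+2+8+2+2+9+3+1+1+5+3+9+6+4+1+8+4+6+3 = 88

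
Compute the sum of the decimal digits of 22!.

22! = 1124000727777607680000
Sum of its 22 digits: 72.

72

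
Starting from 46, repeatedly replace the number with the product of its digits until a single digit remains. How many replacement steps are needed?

2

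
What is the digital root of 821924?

8

8+2+1+9+2+4 = 26
2+6 = 8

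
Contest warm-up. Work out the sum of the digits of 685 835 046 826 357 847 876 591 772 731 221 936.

181

6+8+5+8+3+5+0+4+6+8+2+6+3+5+7+8+4+7+8+7+6+5+9+1+7+7+2+7+3+1+2+2+1+9+3+6 = 181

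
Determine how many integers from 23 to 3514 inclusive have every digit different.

1960

The integers in [23, 3514] that have every digit different: 23, 24, 25, 26, 27, 28, …, 3512, 3514.
1960 qualify.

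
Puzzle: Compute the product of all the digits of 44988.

4×4×9×8×8 = 9216

9216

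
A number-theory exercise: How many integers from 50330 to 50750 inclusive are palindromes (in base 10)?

The integers in [50330, 50750] that are palindromes (in base 10): 50405, 50505, 50605, 50705.
4 qualify.

4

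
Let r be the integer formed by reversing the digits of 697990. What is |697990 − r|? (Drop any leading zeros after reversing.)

598194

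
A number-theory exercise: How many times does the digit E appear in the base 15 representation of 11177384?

2

11177384 in base 15 is EABC3E.
The digit E appears 2 times.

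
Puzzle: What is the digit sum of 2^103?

2^103 = 10141204801825835211973625643008
Sum of its 32 digits: 110.

110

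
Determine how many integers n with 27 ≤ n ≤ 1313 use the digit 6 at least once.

The integers in [27, 1313] that use the digit 6 at least once: 36, 46, 56, 60, 61, 62, …, 1296, 1306.
326 qualify.

326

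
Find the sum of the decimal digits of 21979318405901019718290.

2+1+9+7+9+3+1+8+4+0+5+9+0+1+0+1+9+7+1+8+2+9+0 = 96

96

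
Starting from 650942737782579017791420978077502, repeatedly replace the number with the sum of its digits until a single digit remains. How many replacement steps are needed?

3

650942737782579017791420978077502 → 157 → 13 → 4 (3 steps)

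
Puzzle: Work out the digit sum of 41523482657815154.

71

4+1+5+2+3+4+8+2+6+5+7+8+1+5+1+5+4 = 71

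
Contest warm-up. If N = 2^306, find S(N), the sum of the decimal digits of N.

370

2^306 = 130370302485407109521180524058200202307293977194619920040712988758680403184853549195737432064
Sum of its 93 digits: 370.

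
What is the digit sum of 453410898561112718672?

89

4+5+3+4+1+0+8+9+8+5+6+1+1+1+2+7+1+8+6+7+2 = 89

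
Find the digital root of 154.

1+5+4 = 10
1+0 = 1
(Equivalently, 154 mod 9 = 1.)

1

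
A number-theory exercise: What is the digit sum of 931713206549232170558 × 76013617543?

158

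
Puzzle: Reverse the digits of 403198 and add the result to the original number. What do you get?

1294502

Reverse of 403198 is 891304.
403198 + 891304 = 1294502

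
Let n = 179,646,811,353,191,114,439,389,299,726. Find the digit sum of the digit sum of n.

7

First digit sum: 142.
1+4+2 = 7.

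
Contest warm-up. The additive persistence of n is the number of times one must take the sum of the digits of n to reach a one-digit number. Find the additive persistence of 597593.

3

597593 → 38 → 11 → 2 (3 steps)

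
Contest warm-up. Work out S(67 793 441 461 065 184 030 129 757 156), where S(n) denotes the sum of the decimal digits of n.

122

6+7+7+9+3+4+4+1+4+6+1+0+6+5+1+8+4+0+3+0+1+2+9+7+5+7+1+5+6 = 122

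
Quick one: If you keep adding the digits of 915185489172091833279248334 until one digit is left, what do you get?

9

9+1+5+1+8+5+4+8+9+1+7+2+0+9+1+8+3+3+2+7+9+2+4+8+3+3+4 = 126
1+2+6 = 9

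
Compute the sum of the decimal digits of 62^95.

728

62^95 = 189326105904349084298215237040334147148060025445234826028762005602164611239177049279752527167531294421842175080122332959284661781861397562352939797132993148915156378451968
Sum of its 171 digits: 728.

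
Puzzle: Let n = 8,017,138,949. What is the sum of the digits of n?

8+0+1+7+1+3+8+9+4+9 = 50

50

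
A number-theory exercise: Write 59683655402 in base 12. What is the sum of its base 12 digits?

63

59683655402 in base 12 is B697B28522.
Digit sum: 11+6+9+7+11+2+8+5+2+2 = 63.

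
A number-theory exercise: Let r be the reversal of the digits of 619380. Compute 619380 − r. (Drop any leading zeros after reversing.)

535464

Reverse of 619380 is 83916.
619380 − 83916 = 535464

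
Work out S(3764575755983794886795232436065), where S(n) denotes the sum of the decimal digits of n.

168

3+7+6+4+5+7+5+7+5+5+9+8+3+7+9+4+8+8+6+7+9+5+2+3+2+4+3+6+0+6+5 = 168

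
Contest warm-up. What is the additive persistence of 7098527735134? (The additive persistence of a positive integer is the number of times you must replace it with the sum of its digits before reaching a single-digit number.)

7098527735134 → 61 → 7 (2 steps)

2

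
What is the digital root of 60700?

4

6+0+7+0+0 = 13
1+3 = 4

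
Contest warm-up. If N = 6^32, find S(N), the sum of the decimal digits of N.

126

6^32 = 7958661109946400884391936
Sum of its 25 digits: 126.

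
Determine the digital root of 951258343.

9+5+1+2+5+8+3+4+3 = 40
4+0 = 4
(Equivalently, 951258343 mod 9 = 4.)

4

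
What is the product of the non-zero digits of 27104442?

1792

2×7×1×4×4×4×2 = 1792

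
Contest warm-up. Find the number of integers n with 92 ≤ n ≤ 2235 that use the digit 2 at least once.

760

The integers in [92, 2235] that use the digit 2 at least once: 92, 102, 112, 120, 121, 122, …, 2234, 2235.
760 qualify.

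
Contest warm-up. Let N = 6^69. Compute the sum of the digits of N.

6^69 = 492534069091280207443117943298409230278554887175274496
Sum of its 54 digits: 243.

243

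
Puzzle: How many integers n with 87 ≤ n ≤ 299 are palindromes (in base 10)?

22

The integers in [87, 299] that are palindromes (in base 10): 88, 99, 101, 111, 121, 131, …, 282, 292.
22 qualify.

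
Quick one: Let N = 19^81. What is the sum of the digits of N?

523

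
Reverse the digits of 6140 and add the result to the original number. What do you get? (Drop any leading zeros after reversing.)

6556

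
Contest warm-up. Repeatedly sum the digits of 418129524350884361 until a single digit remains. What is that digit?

4+1+8+1+2+9+5+2+4+3+5+0+8+8+4+3+6+1 = 74
7+4 = 11
1+1 = 2

2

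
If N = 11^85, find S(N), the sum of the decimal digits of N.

407

11^85 = 32989690295920386835890134305346271024600891770176817346352641662914097799127234258677851
Sum of its 89 digits: 407.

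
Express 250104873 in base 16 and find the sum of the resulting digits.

63

250104873 in base 16 is EE84C29.
Digit sum: 14+14+8+4+12+2+9 = 63.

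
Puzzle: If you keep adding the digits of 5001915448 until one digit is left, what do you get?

1

5+0+0+1+9+1+5+4+4+8 = 37
3+7 = 10
1+0 = 1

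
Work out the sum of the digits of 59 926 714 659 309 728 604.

5+9+9+2+6+7+1+4+6+5+9+3+0+9+7+2+8+6+0+4 = 102

102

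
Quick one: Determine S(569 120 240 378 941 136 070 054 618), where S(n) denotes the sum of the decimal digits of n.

5+6+9+1+2+0+2+4+0+3+7+8+9+4+1+1+3+6+0+7+0+0+5+4+6+1+8 = 102

102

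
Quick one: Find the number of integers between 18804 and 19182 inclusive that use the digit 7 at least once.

The integers in [18804, 19182] that use the digit 7 at least once: 18807, 18817, 18827, 18837, 18847, 18857, …, 19178, 19179.
74 qualify.

74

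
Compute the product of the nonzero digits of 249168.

3456

2×4×9×1×6×8 = 3456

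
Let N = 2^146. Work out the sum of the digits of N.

193

2^146 = 89202980794122492566142873090593446023921664
Sum of its 44 digits: 193.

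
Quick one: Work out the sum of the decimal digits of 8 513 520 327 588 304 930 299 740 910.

117

8+5+1+3+5+2+0+3+2+7+5+8+8+3+0+4+9+3+0+2+9+9+7+4+0+9+1+0 = 117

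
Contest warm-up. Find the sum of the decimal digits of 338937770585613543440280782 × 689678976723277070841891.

338937770585613543440280782 × 689678976723277070841891 = 233758254790354786878467773350136007682750167838762
Sum of its 51 digits: 246.

246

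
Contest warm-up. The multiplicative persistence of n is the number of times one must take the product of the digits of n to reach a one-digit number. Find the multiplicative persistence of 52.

52 → 10 → 0 (2 steps)

2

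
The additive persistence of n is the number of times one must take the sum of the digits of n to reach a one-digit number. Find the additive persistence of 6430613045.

2

6430613045 → 32 → 5 (2 steps)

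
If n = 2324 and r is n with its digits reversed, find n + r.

6556

Reverse of 2324 is 4232.
2324 + 4232 = 6556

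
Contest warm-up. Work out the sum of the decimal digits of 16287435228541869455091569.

1+6+2+8+7+4+3+5+2+2+8+5+4+1+8+6+9+4+5+5+0+9+1+5+6+9 = 125

125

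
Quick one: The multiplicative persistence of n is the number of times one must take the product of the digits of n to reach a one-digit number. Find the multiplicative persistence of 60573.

1

60573 → 0 (1 step)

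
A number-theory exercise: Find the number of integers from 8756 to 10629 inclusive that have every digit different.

750

The integers in [8756, 10629] that have every digit different: 8756, 8759, 8760, 8761, 8762, 8763, …, 10628, 10629.
750 qualify.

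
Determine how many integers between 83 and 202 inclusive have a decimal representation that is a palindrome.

The integers in [83, 202] that have a decimal representation that is a palindrome: 88, 99, 101, 111, 121, 131, …, 191, 202.
13 qualify.

13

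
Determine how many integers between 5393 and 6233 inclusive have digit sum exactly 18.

62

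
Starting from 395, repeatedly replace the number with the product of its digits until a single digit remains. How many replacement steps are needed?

395 → 135 → 15 → 5 (3 steps)

3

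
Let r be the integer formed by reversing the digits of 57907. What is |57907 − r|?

Reverse of 57907 is 70975.
|57907 − 70975| = 13068

13068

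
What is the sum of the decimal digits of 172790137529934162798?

102

1+7+2+7+9+0+1+3+7+5+2+9+9+3+4+1+6+2+7+9+8 = 102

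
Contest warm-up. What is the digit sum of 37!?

37! = 13763753091226345046315979581580902400000000
Sum of its 44 digits: 153.

153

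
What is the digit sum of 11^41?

203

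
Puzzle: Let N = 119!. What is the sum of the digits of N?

774

119! = 55745857612076058813234317117419771556272886109483581752463927935846946310374691578057284710599874844234646982443450754604453404911734348832487342619913750049708004343808000000000000000000000000000
Sum of its 197 digits: 774.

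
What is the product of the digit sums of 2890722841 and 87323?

S(2890722841) = 2+8+9+0+7+2+2+8+4+1 = 43.
S(87323) = 8+7+3+2+3 = 23.
43 · 23 = 989.

989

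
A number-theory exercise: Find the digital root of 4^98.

7

The digital root of n equals n mod 9 (or 9 when 9 | n), so we need 4^98 mod 9.
4^98 ≡ 7 (mod 9), so the digital root is 7.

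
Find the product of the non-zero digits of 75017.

245

7×5×1×7 = 245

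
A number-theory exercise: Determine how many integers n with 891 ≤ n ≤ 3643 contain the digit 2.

The integers in [891, 3643] that contain the digit 2: 892, 902, 912, 920, 921, 922, …, 3632, 3642.
1500 qualify.

1500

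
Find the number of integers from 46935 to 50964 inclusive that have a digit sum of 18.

160

The integers in [46935, 50964] that have a digit sum of 18: 47007, 47016, 47025, 47034, 47043, 47052, …, 50931, 50940.
160 qualify.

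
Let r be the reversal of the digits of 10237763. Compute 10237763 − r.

Reverse of 10237763 is 36773201.
10237763 − 36773201 = -26535438

-26535438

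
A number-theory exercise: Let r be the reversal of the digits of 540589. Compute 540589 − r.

-444456

Reverse of 540589 is 985045.
540589 − 985045 = -444456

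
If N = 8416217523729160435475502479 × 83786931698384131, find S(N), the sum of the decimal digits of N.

8416217523729160435475502479 × 83786931698384131 = 705169042819438789711677468487442319584760749
Sum of its 45 digits: 230.

230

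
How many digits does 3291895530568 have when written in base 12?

3291895530568 in base 12 is 451BA919B8B4, which has 12 digits.

12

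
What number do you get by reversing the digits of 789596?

695987

Reversing 789596 gives 695987.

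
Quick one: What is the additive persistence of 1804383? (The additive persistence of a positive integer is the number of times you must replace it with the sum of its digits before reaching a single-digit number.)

2

1804383 → 27 → 9 (2 steps)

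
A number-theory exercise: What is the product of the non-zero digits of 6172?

6×1×7×2 = 84

84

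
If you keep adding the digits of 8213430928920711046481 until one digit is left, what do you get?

2

8+2+1+3+4+3+0+9+2+8+9+2+0+7+1+1+0+4+6+4+8+1 = 83
8+3 = 11
1+1 = 2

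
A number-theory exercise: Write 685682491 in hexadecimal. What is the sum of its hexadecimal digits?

76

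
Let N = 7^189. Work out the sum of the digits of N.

7^189 = 5290900114688003880913929262431876014847986380655669744284715863995739103511564781266088714863127732599055455273608421617379187160310202302336814279024706709607
Sum of its 160 digits: 703.

703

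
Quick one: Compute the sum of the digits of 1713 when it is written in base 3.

1713 in base 3 is 2100110.
Digit sum: 2+1+0+0+1+1+0 = 5.

5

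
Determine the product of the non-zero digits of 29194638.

93312

2×9×1×9×4×6×3×8 = 93312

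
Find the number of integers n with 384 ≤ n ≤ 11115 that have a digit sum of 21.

628

The integers in [384, 11115] that have a digit sum of 21: 399, 489, 498, 579, 588, 597, …, 10983, 10992.
628 qualify.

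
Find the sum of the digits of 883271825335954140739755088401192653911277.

8+8+3+2+7+1+8+2+5+3+3+5+9+5+4+1+4+0+7+3+9+7+5+5+0+8+8+4+0+1+1+9+2+6+5+3+9+1+1+2+7+7 = 188

188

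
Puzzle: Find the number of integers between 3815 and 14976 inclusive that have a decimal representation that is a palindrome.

112

The integers in [3815, 14976] that have a decimal representation that is a palindrome: 3883, 3993, 4004, 4114, 4224, 4334, …, 14841, 14941.
112 qualify.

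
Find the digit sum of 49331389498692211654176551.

122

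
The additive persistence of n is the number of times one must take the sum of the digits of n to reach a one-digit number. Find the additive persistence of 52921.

52921 → 19 → 10 → 1 (3 steps)

3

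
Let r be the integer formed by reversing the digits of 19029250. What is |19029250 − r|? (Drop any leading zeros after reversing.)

13737159

Reverse of 19029250 is 5292091.
|19029250 − 5292091| = 13737159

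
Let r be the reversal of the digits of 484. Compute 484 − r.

0

Reverse of 484 is 484.
484 − 484 = 0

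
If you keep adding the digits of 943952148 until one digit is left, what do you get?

9

9+4+3+9+5+2+1+4+8 = 45
4+5 = 9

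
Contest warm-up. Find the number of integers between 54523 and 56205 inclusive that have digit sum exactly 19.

90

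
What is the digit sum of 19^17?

19^17 = 5480386857784802185939
Sum of its 22 digits: 118.

118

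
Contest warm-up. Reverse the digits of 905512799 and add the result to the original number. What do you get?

Reverse of 905512799 is 997215509.
905512799 + 997215509 = 1902728308

1902728308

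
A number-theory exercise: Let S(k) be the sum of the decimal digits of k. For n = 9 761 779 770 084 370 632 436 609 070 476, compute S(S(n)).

10

First digit sum: 145.
1+4+5 = 10.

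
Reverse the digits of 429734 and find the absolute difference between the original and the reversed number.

Reverse of 429734 is 437924.
|429734 − 437924| = 8190

8190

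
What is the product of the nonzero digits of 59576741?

5×9×5×7×6×7×4×1 = 264600

264600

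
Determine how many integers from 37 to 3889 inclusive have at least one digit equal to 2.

1780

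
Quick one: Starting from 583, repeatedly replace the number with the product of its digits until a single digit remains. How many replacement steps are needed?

2

583 → 120 → 0 (2 steps)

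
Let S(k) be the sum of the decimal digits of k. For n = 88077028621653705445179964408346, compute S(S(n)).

First digit sum: 149.
1+4+9 = 14.

14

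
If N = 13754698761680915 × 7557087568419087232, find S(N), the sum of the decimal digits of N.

137

13754698761680915 × 7557087568419087232 = 103945463019248256160391402334577280
Sum of its 36 digits: 137.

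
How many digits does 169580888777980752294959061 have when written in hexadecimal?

169580888777980752294959061 in base 16 is 8C462666B8ADB79D01D7D5, which has 22 digits.

22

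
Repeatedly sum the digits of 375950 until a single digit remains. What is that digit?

2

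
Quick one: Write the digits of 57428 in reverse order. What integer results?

Reversing 57428 gives 82475.

82475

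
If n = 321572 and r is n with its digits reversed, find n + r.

Reverse of 321572 is 275123.
321572 + 275123 = 596695

596695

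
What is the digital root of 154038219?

1+5+4+0+3+8+2+1+9 = 33
3+3 = 6

6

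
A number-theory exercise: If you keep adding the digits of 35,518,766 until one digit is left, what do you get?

5

3+5+5+1+8+7+6+6 = 41
4+1 = 5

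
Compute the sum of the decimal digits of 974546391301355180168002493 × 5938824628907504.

974546391301355180168002493 × 5938824628907504 = 5787660110673417862048655414416980538407472
Sum of its 43 digits: 190.

190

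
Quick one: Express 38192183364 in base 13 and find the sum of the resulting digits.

38192183364 in base 13 is 37A868668A.
Digit sum: 3+7+10+8+6+8+6+6+8+10 = 72.

72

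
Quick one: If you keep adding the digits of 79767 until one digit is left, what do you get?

9

7+9+7+6+7 = 36
3+6 = 9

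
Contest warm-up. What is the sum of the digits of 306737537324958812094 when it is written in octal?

71

306737537324958812094 in base 8 is 41203265120405422603676.
Digit sum: 4+1+2+0+3+2+6+5+1+2+0+4+0+5+4+2+2+6+0+3+6+7+6 = 71.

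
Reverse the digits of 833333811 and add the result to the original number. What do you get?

Reverse of 833333811 is 118333338.
833333811 + 118333338 = 951667149

951667149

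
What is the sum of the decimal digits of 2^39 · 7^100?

2^39 · 7^100 = 1778172266050376295006708893814373190290061499561209487378171943195442814113678086605954653093888
Sum of its 97 digits: 443.

443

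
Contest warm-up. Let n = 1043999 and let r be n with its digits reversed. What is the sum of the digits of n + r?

16

Reversal of 1043999 is 9993401; 1043999 + 9993401 = 11037400.
Digit sum of 11037400: 1+1+0+3+7+4+0+0 = 16.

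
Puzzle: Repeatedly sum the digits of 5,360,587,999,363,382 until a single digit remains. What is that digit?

5+3+6+0+5+8+7+9+9+9+3+6+3+3+8+2 = 86
8+6 = 14
1+4 = 5

5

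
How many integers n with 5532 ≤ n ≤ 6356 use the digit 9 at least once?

The integers in [5532, 6356] that use the digit 9 at least once: 5539, 5549, 5559, 5569, 5579, 5589, …, 6339, 6349.
235 qualify.

235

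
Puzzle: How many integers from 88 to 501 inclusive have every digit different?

299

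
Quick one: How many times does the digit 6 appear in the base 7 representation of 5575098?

5575098 in base 7 is 65246634.
The digit 6 appears 3 times.

3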